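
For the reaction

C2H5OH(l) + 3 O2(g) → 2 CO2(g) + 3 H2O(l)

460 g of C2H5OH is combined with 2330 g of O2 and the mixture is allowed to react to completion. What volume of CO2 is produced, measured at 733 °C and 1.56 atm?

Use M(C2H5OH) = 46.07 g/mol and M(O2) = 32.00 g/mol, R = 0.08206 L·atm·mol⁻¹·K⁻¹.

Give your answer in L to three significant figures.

1060 L

n(C2H5OH) = 460 / 46.07 = 9.985 mol
n(O2) = 2330 / 32.00 = 72.81 mol
For 9.985 mol C2H5OH, stoichiometry requires (3/1) × 9.985 = 29.95 mol O2; 72.81 mol is available, so C2H5OH is limiting.
n(CO2) = (2/1) × 9.985 = 19.97 mol
V(CO2) = nRT/P = 19.97 × 0.08206 × 1006.15 / 1.56 = 1057 L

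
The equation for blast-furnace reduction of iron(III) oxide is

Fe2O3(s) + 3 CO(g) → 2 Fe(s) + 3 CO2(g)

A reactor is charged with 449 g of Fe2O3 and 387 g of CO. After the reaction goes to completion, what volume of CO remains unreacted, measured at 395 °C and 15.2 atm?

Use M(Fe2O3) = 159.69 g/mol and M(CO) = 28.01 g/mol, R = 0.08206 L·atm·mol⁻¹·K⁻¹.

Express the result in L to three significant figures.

19.4 L

n(Fe2O3) = 449 / 159.69 = 2.812 mol
n(CO) = 387 / 28.01 = 13.82 mol
For 2.812 mol Fe2O3, stoichiometry requires (3/1) × 2.812 = 8.436 mol CO; 13.82 mol is available, so Fe2O3 is limiting.
n(CO) consumed = (3/1) × 2.812 = 8.436 mol; remaining = 13.82 − 8.436 = 5.384 mol
V(CO) = nRT/P = 5.384 × 0.08206 × 668.15 / 15.2 = 19.42 L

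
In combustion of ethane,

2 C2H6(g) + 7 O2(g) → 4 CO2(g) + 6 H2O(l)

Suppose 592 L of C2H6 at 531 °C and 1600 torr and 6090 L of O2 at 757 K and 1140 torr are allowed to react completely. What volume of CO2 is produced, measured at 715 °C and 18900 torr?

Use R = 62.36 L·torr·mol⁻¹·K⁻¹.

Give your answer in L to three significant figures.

n(C2H6) = PV/RT = (1600 × 592) / (62.36 × 804.15) = 18.89 mol
n(O2) = PV/RT = (1140 × 6090) / (62.36 × 757) = 147.1 mol
For 18.89 mol C2H6, stoichiometry requires (7/2) × 18.89 = 66.12 mol O2; 147.1 mol is available, so C2H6 is limiting.
n(CO2) = (4/2) × 18.89 = 37.78 mol
V(CO2) = nRT/P = 37.78 × 62.36 × 988.15 / 18900 = 123.2 L

123 L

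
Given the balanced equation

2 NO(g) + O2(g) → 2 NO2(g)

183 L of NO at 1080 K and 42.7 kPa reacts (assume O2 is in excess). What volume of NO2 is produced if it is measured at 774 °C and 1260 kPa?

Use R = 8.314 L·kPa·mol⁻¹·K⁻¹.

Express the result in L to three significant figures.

6.01 L

n(NO) = PV/RT = (42.7 × 183) / (8.314 × 1080) = 0.8703 mol
n(NO2) = (2/2) × 0.8703 = 0.8703 mol
V = nRT/P = 0.8703 × 8.314 × 1047.15 / 1260 = 6.013 L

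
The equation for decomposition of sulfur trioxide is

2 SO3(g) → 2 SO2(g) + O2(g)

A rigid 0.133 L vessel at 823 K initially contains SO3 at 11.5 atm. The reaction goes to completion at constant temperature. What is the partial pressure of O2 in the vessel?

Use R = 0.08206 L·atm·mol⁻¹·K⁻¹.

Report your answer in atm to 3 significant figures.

5.75 atm

n(SO3)₀ = PV/RT = (11.5 × 0.133) / (0.08206 × 823) = 0.02265 mol
n(O2) = (1/2) × 0.02265 = 0.01132 mol
P(O2) = nRT/V = 0.01132 × 0.08206 × 823 / 0.133 = 5.748 atm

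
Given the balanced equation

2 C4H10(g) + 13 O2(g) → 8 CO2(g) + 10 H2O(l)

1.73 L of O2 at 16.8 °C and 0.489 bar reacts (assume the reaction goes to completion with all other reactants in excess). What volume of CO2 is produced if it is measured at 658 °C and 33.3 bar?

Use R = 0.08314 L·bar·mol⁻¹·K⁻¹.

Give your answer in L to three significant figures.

0.0502 L

n(O2) = PV/RT = (0.489 × 1.73) / (0.08314 × 289.95) = 0.03509 mol
n(CO2) = (8/13) × 0.03509 = 0.02159 mol
V = nRT/P = 0.02159 × 0.08314 × 931.15 / 33.3 = 0.05019 L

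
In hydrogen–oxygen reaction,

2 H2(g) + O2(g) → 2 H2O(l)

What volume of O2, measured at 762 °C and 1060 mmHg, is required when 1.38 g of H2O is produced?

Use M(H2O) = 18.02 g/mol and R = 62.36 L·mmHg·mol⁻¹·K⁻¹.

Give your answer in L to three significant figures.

2.33 L

n(H2O) = 1.380 / 18.02 = 0.07658 mol
n(O2) = (1/2) × 0.07658 = 0.03829 mol
V = nRT/P = 0.03829 × 62.36 × 1035.15 / 1060 = 2.332 L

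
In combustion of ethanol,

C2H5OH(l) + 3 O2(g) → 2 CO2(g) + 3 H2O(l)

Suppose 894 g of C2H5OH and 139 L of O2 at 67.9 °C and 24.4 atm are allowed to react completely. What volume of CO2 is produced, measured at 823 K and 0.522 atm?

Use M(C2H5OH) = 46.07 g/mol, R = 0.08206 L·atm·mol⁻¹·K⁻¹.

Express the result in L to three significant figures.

5020 L

n(C2H5OH) = 894 / 46.07 = 19.41 mol
n(O2) = PV/RT = (24.4 × 139) / (0.08206 × 341.05) = 121.2 mol
For 19.41 mol C2H5OH, stoichiometry requires (3/1) × 19.41 = 58.23 mol O2; 121.2 mol is available, so C2H5OH is limiting.
n(CO2) = (2/1) × 19.41 = 38.82 mol
V(CO2) = nRT/P = 38.82 × 0.08206 × 823 / 0.522 = 5022 L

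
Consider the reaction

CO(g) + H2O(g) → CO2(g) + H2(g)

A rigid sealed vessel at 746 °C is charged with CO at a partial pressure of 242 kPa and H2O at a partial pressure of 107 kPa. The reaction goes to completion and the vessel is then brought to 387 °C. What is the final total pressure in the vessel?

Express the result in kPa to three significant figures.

226 kPa

Because the vessel is rigid and T is held at 746 °C, work the stoichiometry in partial pressures (P_i = n_iRT/V).
P(H2O) required for 242 kPa of CO = (1/1) × 242 = 242.0 kPa; available 107 kPa, so H2O is limiting.
P(CO) remaining = 242 − (1/1) × 107 = 135.0 kPa
P(gaseous products) = (1+1)/1 × 107 = 214.0 kPa
P_total at 746 °C = 135.0 + 214.0 = 349.0 kPa
Scaling to 387 °C: P = 349.0 × 660.15/1019.15 = 226.1 kPa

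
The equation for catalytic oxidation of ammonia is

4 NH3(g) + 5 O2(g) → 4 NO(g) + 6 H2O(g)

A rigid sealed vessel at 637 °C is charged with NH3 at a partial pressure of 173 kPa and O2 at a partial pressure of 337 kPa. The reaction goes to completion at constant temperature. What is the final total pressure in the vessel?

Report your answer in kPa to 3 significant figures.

With V and T fixed, P_i ∝ n_i, so the mole ratios apply directly to partial pressures at 637 °C.
P(O2) required for 173 kPa of NH3 = (5/4) × 173 = 216.2 kPa; available 337 kPa, so NH3 is limiting.
P(O2) remaining = 337 − (5/4) × 173 = 120.8 kPa
P(gaseous products) = (4+6)/4 × 173 = 432.5 kPa
P_total at 637 °C = 120.8 + 432.5 = 553.3 kPa

553 kPa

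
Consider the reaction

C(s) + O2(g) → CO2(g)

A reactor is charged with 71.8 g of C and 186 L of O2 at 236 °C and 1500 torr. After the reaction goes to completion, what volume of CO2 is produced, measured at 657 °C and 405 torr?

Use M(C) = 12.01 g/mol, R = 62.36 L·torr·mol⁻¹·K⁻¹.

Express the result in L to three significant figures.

n(C) = 71.8 / 12.01 = 5.978 mol
n(O2) = PV/RT = (1500 × 186) / (62.36 × 509.15) = 8.787 mol
For 5.978 mol C, stoichiometry requires (1/1) × 5.978 = 5.978 mol O2; 8.787 mol is available, so C is limiting.
n(CO2) = (1/1) × 5.978 = 5.978 mol
V(CO2) = nRT/P = 5.978 × 62.36 × 930.15 / 405 = 856.2 L

856 L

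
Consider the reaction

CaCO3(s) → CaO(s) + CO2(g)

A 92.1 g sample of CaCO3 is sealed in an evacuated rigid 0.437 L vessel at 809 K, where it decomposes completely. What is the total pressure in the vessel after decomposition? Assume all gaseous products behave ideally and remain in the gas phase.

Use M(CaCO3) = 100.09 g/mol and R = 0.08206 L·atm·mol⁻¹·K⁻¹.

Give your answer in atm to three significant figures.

140 atm

n(CaCO3) = 92.1 / 100.09 = 0.9202 mol
n(gas produced) = (1/1) × 0.9202 = 0.9202 mol
P = nRT/V = 0.9202 × 0.08206 × 809 / 0.437 = 139.8 atm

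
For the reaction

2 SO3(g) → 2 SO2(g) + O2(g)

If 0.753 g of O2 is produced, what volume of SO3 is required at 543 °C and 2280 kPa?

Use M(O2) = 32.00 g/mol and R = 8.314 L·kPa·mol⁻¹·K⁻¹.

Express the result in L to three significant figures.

0.140 L

n(O2) = 0.7530 / 32.00 = 0.02353 mol
n(SO3) = (2/1) × 0.02353 = 0.04706 mol
V = nRT/P = 0.04706 × 8.314 × 816.15 / 2280 = 0.1401 L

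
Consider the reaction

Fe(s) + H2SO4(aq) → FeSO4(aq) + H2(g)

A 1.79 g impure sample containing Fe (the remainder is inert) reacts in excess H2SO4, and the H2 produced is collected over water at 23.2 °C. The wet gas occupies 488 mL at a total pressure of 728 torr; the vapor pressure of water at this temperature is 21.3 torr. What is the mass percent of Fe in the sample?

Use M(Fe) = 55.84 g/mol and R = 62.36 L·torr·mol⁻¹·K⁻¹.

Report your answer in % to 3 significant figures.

58.2 %

P(H2) = 728 − 21.3 = 706.7 torr
n(H2) = PV/RT = (706.7 × 0.4880) / (62.36 × 296.35) = 0.01866 mol
n(Fe) = (1/1) × 0.01866 = 0.01866 mol
m(Fe) = 0.01866 × 55.84 = 1.042 g
%Fe = 1.042 / 1.79 × 100 = 58.21%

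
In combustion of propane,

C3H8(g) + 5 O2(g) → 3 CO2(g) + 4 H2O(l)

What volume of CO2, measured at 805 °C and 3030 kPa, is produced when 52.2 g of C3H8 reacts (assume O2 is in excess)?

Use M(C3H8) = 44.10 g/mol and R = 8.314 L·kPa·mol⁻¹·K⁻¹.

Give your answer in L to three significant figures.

n(C3H8) = 52.20 / 44.10 = 1.184 mol
n(CO2) = (3/1) × 1.184 = 3.552 mol
V = nRT/P = 3.552 × 8.314 × 1078.15 / 3030 = 10.51 L

10.5 L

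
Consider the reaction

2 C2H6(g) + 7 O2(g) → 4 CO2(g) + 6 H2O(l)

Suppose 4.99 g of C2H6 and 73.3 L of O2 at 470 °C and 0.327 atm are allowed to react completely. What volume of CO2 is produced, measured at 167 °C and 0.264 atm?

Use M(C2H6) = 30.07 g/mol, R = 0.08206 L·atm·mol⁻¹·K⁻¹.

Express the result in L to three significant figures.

30.7 L

n(C2H6) = 4.99 / 30.07 = 0.1659 mol
n(O2) = PV/RT = (0.327 × 73.3) / (0.08206 × 743.15) = 0.3930 mol
For 0.1659 mol C2H6, stoichiometry requires (7/2) × 0.1659 = 0.5806 mol O2; 0.3930 mol is available, so O2 is limiting.
n(CO2) = (4/7) × 0.3930 = 0.2246 mol
V(CO2) = nRT/P = 0.2246 × 0.08206 × 440.15 / 0.264 = 30.73 L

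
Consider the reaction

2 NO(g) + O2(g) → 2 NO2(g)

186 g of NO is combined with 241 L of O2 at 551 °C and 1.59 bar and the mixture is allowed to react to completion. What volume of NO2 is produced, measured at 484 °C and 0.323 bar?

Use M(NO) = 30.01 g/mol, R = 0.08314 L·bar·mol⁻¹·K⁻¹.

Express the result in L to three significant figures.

1210 L

n(NO) = 186 / 30.01 = 6.198 mol
n(O2) = PV/RT = (1.59 × 241) / (0.08314 × 824.15) = 5.592 mol
For 6.198 mol NO, stoichiometry requires (1/2) × 6.198 = 3.099 mol O2; 5.592 mol is available, so NO is limiting.
n(NO2) = (2/2) × 6.198 = 6.198 mol
V(NO2) = nRT/P = 6.198 × 0.08314 × 757.15 / 0.323 = 1208 L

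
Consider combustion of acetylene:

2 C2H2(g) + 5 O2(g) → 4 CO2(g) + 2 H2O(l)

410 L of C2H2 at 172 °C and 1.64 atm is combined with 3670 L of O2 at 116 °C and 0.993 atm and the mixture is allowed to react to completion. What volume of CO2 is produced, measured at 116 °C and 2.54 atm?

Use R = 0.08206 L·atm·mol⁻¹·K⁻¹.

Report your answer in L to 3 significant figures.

463 L

n(C2H2) = PV/RT = (1.64 × 410) / (0.08206 × 445.15) = 18.41 mol
n(O2) = PV/RT = (0.993 × 3670) / (0.08206 × 389.15) = 114.1 mol
For 18.41 mol C2H2, stoichiometry requires (5/2) × 18.41 = 46.02 mol O2; 114.1 mol is available, so C2H2 is limiting.
n(CO2) = (4/2) × 18.41 = 36.82 mol
V(CO2) = nRT/P = 36.82 × 0.08206 × 389.15 / 2.54 = 462.9 L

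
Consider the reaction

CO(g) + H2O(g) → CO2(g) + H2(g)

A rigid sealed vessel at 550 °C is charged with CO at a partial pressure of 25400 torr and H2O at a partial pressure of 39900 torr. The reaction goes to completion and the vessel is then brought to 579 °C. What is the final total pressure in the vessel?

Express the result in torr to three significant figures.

With V and T fixed, P_i ∝ n_i, so the mole ratios apply directly to partial pressures at 550 °C.
P(H2O) required for 25400 torr of CO = (1/1) × 25400 = 25400 torr; available 39900 torr, so CO is limiting.
P(H2O) remaining = 39900 − (1/1) × 25400 = 14500 torr
P(gaseous products) = (1+1)/1 × 25400 = 50800 torr
P_total at 550 °C = 14500 + 50800 = 65300 torr
Scaling to 579 °C: P = 65300 × 852.15/823.15 = 67600 torr

67600 torr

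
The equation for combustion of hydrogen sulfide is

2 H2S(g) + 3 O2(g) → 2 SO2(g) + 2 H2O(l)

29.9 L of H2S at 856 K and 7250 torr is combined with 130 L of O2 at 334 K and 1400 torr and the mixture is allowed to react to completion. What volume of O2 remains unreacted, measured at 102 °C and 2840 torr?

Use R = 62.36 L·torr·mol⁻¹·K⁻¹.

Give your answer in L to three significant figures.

21.8 L

n(H2S) = PV/RT = (7250 × 29.9) / (62.36 × 856) = 4.061 mol
n(O2) = PV/RT = (1400 × 130) / (62.36 × 334) = 8.738 mol
For 4.061 mol H2S, stoichiometry requires (3/2) × 4.061 = 6.091 mol O2; 8.738 mol is available, so H2S is limiting.
n(O2) consumed = (3/2) × 4.061 = 6.091 mol; remaining = 8.738 − 6.091 = 2.647 mol
V(O2) = nRT/P = 2.647 × 62.36 × 375.15 / 2840 = 21.80 L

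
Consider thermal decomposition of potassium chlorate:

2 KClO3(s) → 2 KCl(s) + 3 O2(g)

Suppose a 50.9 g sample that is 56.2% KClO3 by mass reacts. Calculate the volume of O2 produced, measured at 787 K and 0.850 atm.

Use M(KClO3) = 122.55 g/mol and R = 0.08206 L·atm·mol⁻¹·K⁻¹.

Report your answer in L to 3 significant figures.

26.6 L

mass of KClO3 = 50.9 × 56.2/100 = 28.61 g
n(KClO3) = 28.61 / 122.55 = 0.2335 mol
n(O2) = (3/2) × 0.2335 = 0.3503 mol
V = nRT/P = 0.3503 × 0.08206 × 787 / 0.850 = 26.62 L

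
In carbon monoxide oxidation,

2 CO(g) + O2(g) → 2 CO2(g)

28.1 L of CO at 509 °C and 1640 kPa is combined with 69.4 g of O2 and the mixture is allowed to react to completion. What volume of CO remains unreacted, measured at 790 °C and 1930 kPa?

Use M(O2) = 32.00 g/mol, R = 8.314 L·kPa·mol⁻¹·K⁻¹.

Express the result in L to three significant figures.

n(CO) = PV/RT = (1640 × 28.1) / (8.314 × 782.15) = 7.087 mol
n(O2) = 69.4 / 32.00 = 2.169 mol
For 7.087 mol CO, stoichiometry requires (1/2) × 7.087 = 3.543 mol O2; 2.169 mol is available, so O2 is limiting.
n(CO) consumed = (2/1) × 2.169 = 4.338 mol; remaining = 7.087 − 4.338 = 2.749 mol
V(CO) = nRT/P = 2.749 × 8.314 × 1063.15 / 1930 = 12.59 L

12.6 L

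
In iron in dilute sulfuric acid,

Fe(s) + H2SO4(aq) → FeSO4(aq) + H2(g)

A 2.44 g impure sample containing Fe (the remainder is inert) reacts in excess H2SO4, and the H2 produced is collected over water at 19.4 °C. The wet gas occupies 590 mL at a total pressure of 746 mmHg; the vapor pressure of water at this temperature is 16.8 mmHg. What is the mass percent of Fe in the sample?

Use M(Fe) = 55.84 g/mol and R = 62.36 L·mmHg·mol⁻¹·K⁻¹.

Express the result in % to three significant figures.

54.0 %

P(H2) = 746 − 16.8 = 729.2 mmHg
n(H2) = PV/RT = (729.2 × 0.5900) / (62.36 × 292.55) = 0.02358 mol
n(Fe) = (1/1) × 0.02358 = 0.02358 mol
m(Fe) = 0.02358 × 55.84 = 1.317 g
%Fe = 1.317 / 2.44 × 100 = 53.98%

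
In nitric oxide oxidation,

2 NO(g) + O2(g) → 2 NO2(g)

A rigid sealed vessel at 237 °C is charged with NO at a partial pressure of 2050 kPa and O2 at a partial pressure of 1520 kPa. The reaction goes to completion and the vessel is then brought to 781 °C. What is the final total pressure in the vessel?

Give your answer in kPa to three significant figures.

5260 kPa

At constant V, partial pressures at 237 °C are proportional to moles, so apply stoichiometry directly to pressures.
P(O2) required for 2050 kPa of NO = (1/2) × 2050 = 1025 kPa; available 1520 kPa, so NO is limiting.
P(O2) remaining = 1520 − (1/2) × 2050 = 495.0 kPa
P(gaseous products) = (2)/2 × 2050 = 2050 kPa
P_total at 237 °C = 495.0 + 2050 = 2545 kPa
Scaling to 781 °C: P = 2545 × 1054.15/510.15 = 5259 kPa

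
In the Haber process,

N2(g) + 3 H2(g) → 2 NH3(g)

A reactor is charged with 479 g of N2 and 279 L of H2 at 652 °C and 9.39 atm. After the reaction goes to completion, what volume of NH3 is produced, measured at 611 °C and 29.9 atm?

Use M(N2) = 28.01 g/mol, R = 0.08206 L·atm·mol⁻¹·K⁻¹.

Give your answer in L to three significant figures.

55.8 L

n(N2) = 479 / 28.01 = 17.10 mol
n(H2) = PV/RT = (9.39 × 279) / (0.08206 × 925.15) = 34.51 mol
For 17.10 mol N2, stoichiometry requires (3/1) × 17.10 = 51.30 mol H2; 34.51 mol is available, so H2 is limiting.
n(NH3) = (2/3) × 34.51 = 23.01 mol
V(NH3) = nRT/P = 23.01 × 0.08206 × 884.15 / 29.9 = 55.83 L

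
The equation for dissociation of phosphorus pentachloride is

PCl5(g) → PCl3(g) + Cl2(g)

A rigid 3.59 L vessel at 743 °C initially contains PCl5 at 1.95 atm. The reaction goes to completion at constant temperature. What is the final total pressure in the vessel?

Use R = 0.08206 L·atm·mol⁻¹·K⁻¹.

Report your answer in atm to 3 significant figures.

Since T and V are fixed, P_final/P_initial = n_final/n_initial = 2/1.
P_final = (2/1) × 1.95 = 3.900 atm

3.90 atm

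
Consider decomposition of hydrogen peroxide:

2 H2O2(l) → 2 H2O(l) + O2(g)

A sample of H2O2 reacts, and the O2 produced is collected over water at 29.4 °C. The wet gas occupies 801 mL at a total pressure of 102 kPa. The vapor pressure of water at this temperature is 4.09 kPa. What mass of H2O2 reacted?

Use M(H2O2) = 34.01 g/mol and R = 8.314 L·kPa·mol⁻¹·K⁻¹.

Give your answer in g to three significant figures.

P(O2) = 102 − 4.09 = 97.91 kPa
n(O2) = PV/RT = (97.91 × 0.8010) / (8.314 × 302.55) = 0.03118 mol
n(H2O2) = (2/1) × 0.03118 = 0.06236 mol
m(H2O2) = 0.06236 × 34.01 = 2.121 g

2.12 g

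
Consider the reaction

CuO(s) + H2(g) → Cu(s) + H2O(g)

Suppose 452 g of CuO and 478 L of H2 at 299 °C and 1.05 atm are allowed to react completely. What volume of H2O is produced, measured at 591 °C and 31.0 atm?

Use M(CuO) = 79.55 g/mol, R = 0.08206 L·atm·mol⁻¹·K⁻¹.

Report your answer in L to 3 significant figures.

13.0 L

n(CuO) = 452 / 79.55 = 5.682 mol
n(H2) = PV/RT = (1.05 × 478) / (0.08206 × 572.15) = 10.69 mol
For 5.682 mol CuO, stoichiometry requires (1/1) × 5.682 = 5.682 mol H2; 10.69 mol is available, so CuO is limiting.
n(H2O) = (1/1) × 5.682 = 5.682 mol
V(H2O) = nRT/P = 5.682 × 0.08206 × 864.15 / 31.0 = 13.00 L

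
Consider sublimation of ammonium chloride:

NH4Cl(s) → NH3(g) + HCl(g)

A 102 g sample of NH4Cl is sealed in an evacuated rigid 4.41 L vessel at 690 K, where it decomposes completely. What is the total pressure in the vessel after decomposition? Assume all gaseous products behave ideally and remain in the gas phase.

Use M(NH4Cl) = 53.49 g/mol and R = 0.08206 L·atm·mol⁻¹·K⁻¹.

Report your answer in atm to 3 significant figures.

49.0 atm

n(NH4Cl) = 102 / 53.49 = 1.907 mol
n(gas produced) = (2/1) × 1.907 = 3.814 mol
P = nRT/V = 3.814 × 0.08206 × 690 / 4.41 = 48.97 atm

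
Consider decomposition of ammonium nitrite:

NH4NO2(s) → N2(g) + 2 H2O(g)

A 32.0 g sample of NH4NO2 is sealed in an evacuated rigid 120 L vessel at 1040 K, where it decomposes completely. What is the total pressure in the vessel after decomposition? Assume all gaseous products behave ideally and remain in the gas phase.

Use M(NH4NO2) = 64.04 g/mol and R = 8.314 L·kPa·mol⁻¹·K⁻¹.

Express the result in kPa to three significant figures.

n(NH4NO2) = 32.0 / 64.04 = 0.4997 mol
n(gas produced) = (3/1) × 0.4997 = 1.499 mol
P = nRT/V = 1.499 × 8.314 × 1040 / 120 = 108.0 kPa

108 kPa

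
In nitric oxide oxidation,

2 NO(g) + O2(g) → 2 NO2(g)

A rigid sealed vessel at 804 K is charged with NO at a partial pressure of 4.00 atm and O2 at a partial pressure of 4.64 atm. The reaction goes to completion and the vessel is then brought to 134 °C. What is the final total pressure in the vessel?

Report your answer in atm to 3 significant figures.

Because the vessel is rigid and T is held at 804 K, work the stoichiometry in partial pressures (P_i = n_iRT/V).
P(O2) required for 4.00 atm of NO = (1/2) × 4.00 = 2.000 atm; available 4.64 atm, so NO is limiting.
P(O2) remaining = 4.64 − (1/2) × 4.00 = 2.640 atm
P(gaseous products) = (2)/2 × 4.00 = 4.000 atm
P_total at 804 K = 2.640 + 4.000 = 6.640 atm
Scaling to 134 °C: P = 6.640 × 407.15/804 = 3.363 atm

3.36 atm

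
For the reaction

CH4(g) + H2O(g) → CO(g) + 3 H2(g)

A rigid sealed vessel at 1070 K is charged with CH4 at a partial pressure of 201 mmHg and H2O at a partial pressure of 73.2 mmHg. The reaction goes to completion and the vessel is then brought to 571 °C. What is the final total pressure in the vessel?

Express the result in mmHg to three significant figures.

332 mmHg

At constant V, partial pressures at 1070 K are proportional to moles, so apply stoichiometry directly to pressures.
P(H2O) required for 201 mmHg of CH4 = (1/1) × 201 = 201.0 mmHg; available 73.2 mmHg, so H2O is limiting.
P(CH4) remaining = 201 − (1/1) × 73.2 = 127.8 mmHg
P(gaseous products) = (1+3)/1 × 73.2 = 292.8 mmHg
P_total at 1070 K = 127.8 + 292.8 = 420.6 mmHg
Scaling to 571 °C: P = 420.6 × 844.15/1070 = 331.8 mmHg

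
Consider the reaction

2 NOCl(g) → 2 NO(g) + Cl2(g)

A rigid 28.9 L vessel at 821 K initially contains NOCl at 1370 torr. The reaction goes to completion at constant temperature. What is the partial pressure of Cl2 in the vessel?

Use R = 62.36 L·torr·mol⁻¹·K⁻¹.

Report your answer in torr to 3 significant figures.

n(NOCl)₀ = PV/RT = (1370 × 28.9) / (62.36 × 821) = 0.7733 mol
n(Cl2) = (1/2) × 0.7733 = 0.3866 mol
P(Cl2) = nRT/V = 0.3866 × 62.36 × 821 / 28.9 = 684.9 torr

685 torr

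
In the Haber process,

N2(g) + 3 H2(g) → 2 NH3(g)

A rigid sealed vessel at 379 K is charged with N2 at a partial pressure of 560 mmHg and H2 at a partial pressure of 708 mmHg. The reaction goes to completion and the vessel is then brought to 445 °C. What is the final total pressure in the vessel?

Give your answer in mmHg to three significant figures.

At constant V, partial pressures at 379 K are proportional to moles, so apply stoichiometry directly to pressures.
P(H2) required for 560 mmHg of N2 = (3/1) × 560 = 1680 mmHg; available 708 mmHg, so H2 is limiting.
P(N2) remaining = 560 − (1/3) × 708 = 324.0 mmHg
P(gaseous products) = (2)/3 × 708 = 472.0 mmHg
P_total at 379 K = 324.0 + 472.0 = 796.0 mmHg
Scaling to 445 °C: P = 796.0 × 718.15/379 = 1508 mmHg

1510 mmHg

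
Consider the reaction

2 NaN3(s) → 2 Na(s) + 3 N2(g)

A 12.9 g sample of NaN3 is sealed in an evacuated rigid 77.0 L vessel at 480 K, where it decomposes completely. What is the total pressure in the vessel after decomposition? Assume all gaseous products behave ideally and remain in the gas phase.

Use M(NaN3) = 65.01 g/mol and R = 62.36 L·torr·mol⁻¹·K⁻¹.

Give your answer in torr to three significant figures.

n(NaN3) = 12.9 / 65.01 = 0.1984 mol
n(gas produced) = (3/2) × 0.1984 = 0.2976 mol
P = nRT/V = 0.2976 × 62.36 × 480 / 77.0 = 115.7 torr

116 torr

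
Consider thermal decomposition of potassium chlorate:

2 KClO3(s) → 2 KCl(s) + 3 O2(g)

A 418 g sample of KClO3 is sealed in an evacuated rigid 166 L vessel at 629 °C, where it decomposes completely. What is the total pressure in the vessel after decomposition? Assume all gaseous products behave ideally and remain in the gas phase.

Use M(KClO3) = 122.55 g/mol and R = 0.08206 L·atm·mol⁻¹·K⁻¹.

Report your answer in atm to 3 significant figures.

2.28 atm

n(KClO3) = 418 / 122.55 = 3.411 mol
n(gas produced) = (3/2) × 3.411 = 5.117 mol
P = nRT/V = 5.117 × 0.08206 × 902.15 / 166 = 2.282 atm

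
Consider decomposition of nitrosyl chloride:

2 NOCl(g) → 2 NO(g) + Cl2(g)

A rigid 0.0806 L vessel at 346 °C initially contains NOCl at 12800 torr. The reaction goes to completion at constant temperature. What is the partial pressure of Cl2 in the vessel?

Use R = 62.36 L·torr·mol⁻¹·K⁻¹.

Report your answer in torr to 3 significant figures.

6400 torr

n(NOCl)₀ = PV/RT = (12800 × 0.0806) / (62.36 × 619.15) = 0.02672 mol
n(Cl2) = (1/2) × 0.02672 = 0.01336 mol
P(Cl2) = nRT/V = 0.01336 × 62.36 × 619.15 / 0.0806 = 6400 torr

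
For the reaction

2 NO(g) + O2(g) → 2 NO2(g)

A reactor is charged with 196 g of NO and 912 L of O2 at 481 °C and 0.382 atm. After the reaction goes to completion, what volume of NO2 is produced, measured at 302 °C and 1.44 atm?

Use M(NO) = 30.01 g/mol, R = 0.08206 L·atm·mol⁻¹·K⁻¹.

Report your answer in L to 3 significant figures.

n(NO) = 196 / 30.01 = 6.531 mol
n(O2) = PV/RT = (0.382 × 912) / (0.08206 × 754.15) = 5.629 mol
For 6.531 mol NO, stoichiometry requires (1/2) × 6.531 = 3.265 mol O2; 5.629 mol is available, so NO is limiting.
n(NO2) = (2/2) × 6.531 = 6.531 mol
V(NO2) = nRT/P = 6.531 × 0.08206 × 575.15 / 1.44 = 214.1 L

214 L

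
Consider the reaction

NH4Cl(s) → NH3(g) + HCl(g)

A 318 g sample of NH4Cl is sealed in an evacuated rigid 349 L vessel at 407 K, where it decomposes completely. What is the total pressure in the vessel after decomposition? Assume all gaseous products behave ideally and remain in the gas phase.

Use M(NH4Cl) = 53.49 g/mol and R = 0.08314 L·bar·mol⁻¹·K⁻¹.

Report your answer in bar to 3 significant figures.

1.15 bar

n(NH4Cl) = 318 / 53.49 = 5.945 mol
n(gas produced) = (2/1) × 5.945 = 11.89 mol
P = nRT/V = 11.89 × 0.08314 × 407 / 349 = 1.153 bar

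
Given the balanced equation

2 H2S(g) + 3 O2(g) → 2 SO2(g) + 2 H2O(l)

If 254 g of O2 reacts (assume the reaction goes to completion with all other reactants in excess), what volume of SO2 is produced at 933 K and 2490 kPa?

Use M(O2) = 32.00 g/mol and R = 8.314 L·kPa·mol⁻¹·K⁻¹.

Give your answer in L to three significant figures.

n(O2) = 254.0 / 32.00 = 7.938 mol
n(SO2) = (2/3) × 7.938 = 5.292 mol
V = nRT/P = 5.292 × 8.314 × 933 / 2490 = 16.49 L

16.5 L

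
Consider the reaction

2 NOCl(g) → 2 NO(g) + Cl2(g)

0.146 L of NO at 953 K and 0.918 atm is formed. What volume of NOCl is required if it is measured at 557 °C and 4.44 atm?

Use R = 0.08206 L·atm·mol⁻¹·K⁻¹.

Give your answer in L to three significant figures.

0.0263 L

n(NO) = PV/RT = (0.918 × 0.146) / (0.08206 × 953) = 0.001714 mol
n(NOCl) = (2/2) × 0.001714 = 0.001714 mol
V = nRT/P = 0.001714 × 0.08206 × 830.15 / 4.44 = 0.02630 L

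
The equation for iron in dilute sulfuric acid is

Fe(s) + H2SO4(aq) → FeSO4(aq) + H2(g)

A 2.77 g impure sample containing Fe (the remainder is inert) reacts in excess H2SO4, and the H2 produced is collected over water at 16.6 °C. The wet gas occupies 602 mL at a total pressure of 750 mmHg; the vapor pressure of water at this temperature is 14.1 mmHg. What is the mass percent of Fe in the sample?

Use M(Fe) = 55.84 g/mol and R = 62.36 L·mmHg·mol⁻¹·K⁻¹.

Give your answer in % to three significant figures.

P(H2) = 750 − 14.1 = 735.9 mmHg
n(H2) = PV/RT = (735.9 × 0.6020) / (62.36 × 289.75) = 0.02452 mol
n(Fe) = (1/1) × 0.02452 = 0.02452 mol
m(Fe) = 0.02452 × 55.84 = 1.369 g
%Fe = 1.369 / 2.77 × 100 = 49.42%

49.4 %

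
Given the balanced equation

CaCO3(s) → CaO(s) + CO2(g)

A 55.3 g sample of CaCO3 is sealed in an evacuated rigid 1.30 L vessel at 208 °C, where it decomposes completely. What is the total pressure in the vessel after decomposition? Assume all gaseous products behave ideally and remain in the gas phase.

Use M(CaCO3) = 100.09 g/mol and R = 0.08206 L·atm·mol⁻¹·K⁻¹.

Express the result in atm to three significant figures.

n(CaCO3) = 55.3 / 100.09 = 0.5525 mol
n(gas produced) = (1/1) × 0.5525 = 0.5525 mol
P = nRT/V = 0.5525 × 0.08206 × 481.15 / 1.30 = 16.78 atm

16.8 atm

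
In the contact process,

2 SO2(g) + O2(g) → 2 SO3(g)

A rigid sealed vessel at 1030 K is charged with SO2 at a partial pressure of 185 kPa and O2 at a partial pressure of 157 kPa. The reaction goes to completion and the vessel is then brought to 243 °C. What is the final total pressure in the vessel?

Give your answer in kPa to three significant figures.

125 kPa

Because the vessel is rigid and T is held at 1030 K, work the stoichiometry in partial pressures (P_i = n_iRT/V).
P(O2) required for 185 kPa of SO2 = (1/2) × 185 = 92.50 kPa; available 157 kPa, so SO2 is limiting.
P(O2) remaining = 157 − (1/2) × 185 = 64.50 kPa
P(gaseous products) = (2)/2 × 185 = 185.0 kPa
P_total at 1030 K = 64.50 + 185.0 = 249.5 kPa
Scaling to 243 °C: P = 249.5 × 516.15/1030 = 125.0 kPa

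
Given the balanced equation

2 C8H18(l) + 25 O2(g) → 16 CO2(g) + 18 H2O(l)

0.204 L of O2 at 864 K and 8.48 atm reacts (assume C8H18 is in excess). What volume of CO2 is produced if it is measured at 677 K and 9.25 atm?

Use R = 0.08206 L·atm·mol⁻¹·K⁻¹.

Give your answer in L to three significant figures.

0.0938 L

n(O2) = PV/RT = (8.48 × 0.204) / (0.08206 × 864) = 0.02440 mol
n(CO2) = (16/25) × 0.02440 = 0.01562 mol
V = nRT/P = 0.01562 × 0.08206 × 677 / 9.25 = 0.09381 L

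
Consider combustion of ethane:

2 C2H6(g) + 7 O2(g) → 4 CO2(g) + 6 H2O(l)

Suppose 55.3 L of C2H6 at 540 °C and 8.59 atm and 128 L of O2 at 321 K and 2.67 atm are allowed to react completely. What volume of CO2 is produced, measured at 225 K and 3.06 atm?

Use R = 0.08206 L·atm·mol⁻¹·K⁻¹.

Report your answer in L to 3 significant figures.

n(C2H6) = PV/RT = (8.59 × 55.3) / (0.08206 × 813.15) = 7.119 mol
n(O2) = PV/RT = (2.67 × 128) / (0.08206 × 321) = 12.97 mol
For 7.119 mol C2H6, stoichiometry requires (7/2) × 7.119 = 24.92 mol O2; 12.97 mol is available, so O2 is limiting.
n(CO2) = (4/7) × 12.97 = 7.411 mol
V(CO2) = nRT/P = 7.411 × 0.08206 × 225 / 3.06 = 44.72 L

44.7 L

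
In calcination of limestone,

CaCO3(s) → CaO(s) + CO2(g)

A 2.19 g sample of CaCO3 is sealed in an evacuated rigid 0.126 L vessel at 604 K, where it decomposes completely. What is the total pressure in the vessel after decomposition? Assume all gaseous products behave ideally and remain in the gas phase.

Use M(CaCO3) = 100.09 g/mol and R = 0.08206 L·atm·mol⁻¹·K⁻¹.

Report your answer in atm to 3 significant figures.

n(CaCO3) = 2.19 / 100.09 = 0.02188 mol
n(gas produced) = (1/1) × 0.02188 = 0.02188 mol
P = nRT/V = 0.02188 × 0.08206 × 604 / 0.126 = 8.607 atm

8.61 atm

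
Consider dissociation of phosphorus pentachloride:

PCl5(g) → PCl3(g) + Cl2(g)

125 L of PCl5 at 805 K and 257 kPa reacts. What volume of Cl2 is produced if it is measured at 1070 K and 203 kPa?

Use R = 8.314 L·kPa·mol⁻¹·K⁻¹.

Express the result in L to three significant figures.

210 L

n(PCl5) = PV/RT = (257 × 125) / (8.314 × 805) = 4.800 mol
n(Cl2) = (1/1) × 4.800 = 4.800 mol
V = nRT/P = 4.800 × 8.314 × 1070 / 203 = 210.3 L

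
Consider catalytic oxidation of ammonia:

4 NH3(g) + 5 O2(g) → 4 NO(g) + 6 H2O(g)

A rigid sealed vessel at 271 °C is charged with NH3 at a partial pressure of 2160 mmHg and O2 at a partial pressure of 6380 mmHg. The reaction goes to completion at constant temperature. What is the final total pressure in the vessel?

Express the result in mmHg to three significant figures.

Because the vessel is rigid and T is held at 271 °C, work the stoichiometry in partial pressures (P_i = n_iRT/V).
P(O2) required for 2160 mmHg of NH3 = (5/4) × 2160 = 2700 mmHg; available 6380 mmHg, so NH3 is limiting.
P(O2) remaining = 6380 − (5/4) × 2160 = 3680 mmHg
P(gaseous products) = (4+6)/4 × 2160 = 5400 mmHg
P_total at 271 °C = 3680 + 5400 = 9080 mmHg

9080 mmHg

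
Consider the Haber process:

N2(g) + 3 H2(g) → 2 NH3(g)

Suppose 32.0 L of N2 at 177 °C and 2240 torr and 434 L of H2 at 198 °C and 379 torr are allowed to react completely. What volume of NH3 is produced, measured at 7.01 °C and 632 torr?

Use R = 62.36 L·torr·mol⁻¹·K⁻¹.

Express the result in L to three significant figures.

n(N2) = PV/RT = (2240 × 32.0) / (62.36 × 450.15) = 2.553 mol
n(H2) = PV/RT = (379 × 434) / (62.36 × 471.15) = 5.598 mol
For 2.553 mol N2, stoichiometry requires (3/1) × 2.553 = 7.659 mol H2; 5.598 mol is available, so H2 is limiting.
n(NH3) = (2/3) × 5.598 = 3.732 mol
V(NH3) = nRT/P = 3.732 × 62.36 × 280.16 / 632 = 103.2 L

103 L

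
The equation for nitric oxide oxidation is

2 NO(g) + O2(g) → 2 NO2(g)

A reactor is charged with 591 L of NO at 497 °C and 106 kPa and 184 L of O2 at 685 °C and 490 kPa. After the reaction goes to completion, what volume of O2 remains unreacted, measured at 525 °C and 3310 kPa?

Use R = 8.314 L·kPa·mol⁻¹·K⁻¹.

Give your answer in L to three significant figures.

12.9 L

n(NO) = PV/RT = (106 × 591) / (8.314 × 770.15) = 9.784 mol
n(O2) = PV/RT = (490 × 184) / (8.314 × 958.15) = 11.32 mol
For 9.784 mol NO, stoichiometry requires (1/2) × 9.784 = 4.892 mol O2; 11.32 mol is available, so NO is limiting.
n(O2) consumed = (1/2) × 9.784 = 4.892 mol; remaining = 11.32 − 4.892 = 6.428 mol
V(O2) = nRT/P = 6.428 × 8.314 × 798.15 / 3310 = 12.89 L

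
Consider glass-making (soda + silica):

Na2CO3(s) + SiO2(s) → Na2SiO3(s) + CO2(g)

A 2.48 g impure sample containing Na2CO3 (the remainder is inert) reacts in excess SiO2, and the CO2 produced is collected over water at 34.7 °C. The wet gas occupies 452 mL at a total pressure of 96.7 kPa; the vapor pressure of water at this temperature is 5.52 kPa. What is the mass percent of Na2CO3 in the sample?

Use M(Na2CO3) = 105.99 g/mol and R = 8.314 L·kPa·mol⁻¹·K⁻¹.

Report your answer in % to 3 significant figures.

68.8 %

P(CO2) = 96.7 − 5.52 = 91.18 kPa
n(CO2) = PV/RT = (91.18 × 0.4520) / (8.314 × 307.85) = 0.01610 mol
n(Na2CO3) = (1/1) × 0.01610 = 0.01610 mol
m(Na2CO3) = 0.01610 × 105.99 = 1.706 g
%Na2CO3 = 1.706 / 2.48 × 100 = 68.79%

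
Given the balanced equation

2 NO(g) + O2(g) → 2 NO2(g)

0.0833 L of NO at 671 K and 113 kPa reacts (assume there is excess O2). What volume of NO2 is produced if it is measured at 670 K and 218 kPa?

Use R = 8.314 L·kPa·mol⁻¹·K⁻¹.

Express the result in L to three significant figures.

0.0431 L

n(NO) = PV/RT = (113 × 0.0833) / (8.314 × 671) = 0.001687 mol
n(NO2) = (2/2) × 0.001687 = 0.001687 mol
V = nRT/P = 0.001687 × 8.314 × 670 / 218 = 0.04311 L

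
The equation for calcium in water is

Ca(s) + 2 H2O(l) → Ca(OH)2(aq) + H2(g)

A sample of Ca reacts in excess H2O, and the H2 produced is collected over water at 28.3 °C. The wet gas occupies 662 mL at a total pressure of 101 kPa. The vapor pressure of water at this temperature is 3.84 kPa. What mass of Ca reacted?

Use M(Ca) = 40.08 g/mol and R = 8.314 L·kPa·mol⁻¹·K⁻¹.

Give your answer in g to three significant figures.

1.03 g

P(H2) = 101 − 3.84 = 97.16 kPa
n(H2) = PV/RT = (97.16 × 0.6620) / (8.314 × 301.45) = 0.02566 mol
n(Ca) = (1/1) × 0.02566 = 0.02566 mol
m(Ca) = 0.02566 × 40.08 = 1.028 g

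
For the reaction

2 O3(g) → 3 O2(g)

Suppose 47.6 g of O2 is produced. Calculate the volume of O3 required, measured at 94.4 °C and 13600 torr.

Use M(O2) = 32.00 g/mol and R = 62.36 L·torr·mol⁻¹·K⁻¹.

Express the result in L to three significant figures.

n(O2) = 47.60 / 32.00 = 1.488 mol
n(O3) = (2/3) × 1.488 = 0.9920 mol
V = nRT/P = 0.9920 × 62.36 × 367.55 / 13600 = 1.672 L

1.67 L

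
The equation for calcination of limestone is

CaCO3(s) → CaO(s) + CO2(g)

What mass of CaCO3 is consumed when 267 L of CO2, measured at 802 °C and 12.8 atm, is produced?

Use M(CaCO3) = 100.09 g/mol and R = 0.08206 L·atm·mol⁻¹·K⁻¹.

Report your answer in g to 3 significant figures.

n(CO2) = PV/RT = (12.8 × 267) / (0.08206 × 1075.15) = 38.74 mol
n(CaCO3) = (1/1) × 38.74 = 38.74 mol
m(CaCO3) = 38.74 × 100.09 = 3877 g

3880 g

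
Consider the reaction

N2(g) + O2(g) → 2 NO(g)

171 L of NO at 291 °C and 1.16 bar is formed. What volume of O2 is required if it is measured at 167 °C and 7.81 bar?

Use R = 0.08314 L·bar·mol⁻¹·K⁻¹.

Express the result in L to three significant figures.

n(NO) = PV/RT = (1.16 × 171) / (0.08314 × 564.15) = 4.229 mol
n(O2) = (1/2) × 4.229 = 2.115 mol
V = nRT/P = 2.115 × 0.08314 × 440.15 / 7.81 = 9.910 L

9.91 L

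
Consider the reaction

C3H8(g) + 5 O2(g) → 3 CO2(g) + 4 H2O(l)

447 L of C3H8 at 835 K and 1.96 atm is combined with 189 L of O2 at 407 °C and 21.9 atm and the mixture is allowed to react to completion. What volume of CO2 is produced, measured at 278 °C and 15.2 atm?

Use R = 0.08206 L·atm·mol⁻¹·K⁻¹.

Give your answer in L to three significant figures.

n(C3H8) = PV/RT = (1.96 × 447) / (0.08206 × 835) = 12.79 mol
n(O2) = PV/RT = (21.9 × 189) / (0.08206 × 680.15) = 74.16 mol
For 12.79 mol C3H8, stoichiometry requires (5/1) × 12.79 = 63.95 mol O2; 74.16 mol is available, so C3H8 is limiting.
n(CO2) = (3/1) × 12.79 = 38.37 mol
V(CO2) = nRT/P = 38.37 × 0.08206 × 551.15 / 15.2 = 114.2 L

114 L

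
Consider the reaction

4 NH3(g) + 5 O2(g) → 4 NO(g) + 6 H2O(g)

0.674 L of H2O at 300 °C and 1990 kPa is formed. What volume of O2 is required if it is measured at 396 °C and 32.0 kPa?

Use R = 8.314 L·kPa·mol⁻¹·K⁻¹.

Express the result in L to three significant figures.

40.8 L

n(H2O) = PV/RT = (1990 × 0.674) / (8.314 × 573.15) = 0.2815 mol
n(O2) = (5/6) × 0.2815 = 0.2346 mol
V = nRT/P = 0.2346 × 8.314 × 669.15 / 32.0 = 40.79 L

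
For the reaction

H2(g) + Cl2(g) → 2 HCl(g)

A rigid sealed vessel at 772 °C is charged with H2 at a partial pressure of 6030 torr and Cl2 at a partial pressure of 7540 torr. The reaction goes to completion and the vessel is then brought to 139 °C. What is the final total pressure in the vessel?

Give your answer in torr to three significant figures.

5350 torr

At constant V, partial pressures at 772 °C are proportional to moles, so apply stoichiometry directly to pressures.
P(Cl2) required for 6030 torr of H2 = (1/1) × 6030 = 6030 torr; available 7540 torr, so H2 is limiting.
P(Cl2) remaining = 7540 − (1/1) × 6030 = 1510 torr
P(gaseous products) = (2)/1 × 6030 = 12060 torr
P_total at 772 °C = 1510 + 12060 = 13570 torr
Scaling to 139 °C: P = 13570 × 412.15/1045.15 = 5351 torr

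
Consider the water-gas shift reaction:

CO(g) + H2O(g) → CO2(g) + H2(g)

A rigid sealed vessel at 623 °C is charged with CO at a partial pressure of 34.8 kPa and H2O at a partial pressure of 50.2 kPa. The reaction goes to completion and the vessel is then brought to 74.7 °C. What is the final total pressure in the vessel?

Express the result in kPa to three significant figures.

Because the vessel is rigid and T is held at 623 °C, work the stoichiometry in partial pressures (P_i = n_iRT/V).
P(H2O) required for 34.8 kPa of CO = (1/1) × 34.8 = 34.80 kPa; available 50.2 kPa, so CO is limiting.
P(H2O) remaining = 50.2 − (1/1) × 34.8 = 15.40 kPa
P(gaseous products) = (1+1)/1 × 34.8 = 69.60 kPa
P_total at 623 °C = 15.40 + 69.60 = 85.00 kPa
Scaling to 74.7 °C: P = 85.00 × 347.85/896.15 = 32.99 kPa

33.0 kPa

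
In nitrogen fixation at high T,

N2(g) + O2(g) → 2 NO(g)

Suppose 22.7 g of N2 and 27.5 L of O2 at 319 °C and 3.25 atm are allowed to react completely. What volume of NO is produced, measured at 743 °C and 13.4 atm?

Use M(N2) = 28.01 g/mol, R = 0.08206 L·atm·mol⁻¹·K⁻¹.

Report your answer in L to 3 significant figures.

10.1 L

n(N2) = 22.7 / 28.01 = 0.8104 mol
n(O2) = PV/RT = (3.25 × 27.5) / (0.08206 × 592.15) = 1.839 mol
For 0.8104 mol N2, stoichiometry requires (1/1) × 0.8104 = 0.8104 mol O2; 1.839 mol is available, so N2 is limiting.
n(NO) = (2/1) × 0.8104 = 1.621 mol
V(NO) = nRT/P = 1.621 × 0.08206 × 1016.15 / 13.4 = 10.09 L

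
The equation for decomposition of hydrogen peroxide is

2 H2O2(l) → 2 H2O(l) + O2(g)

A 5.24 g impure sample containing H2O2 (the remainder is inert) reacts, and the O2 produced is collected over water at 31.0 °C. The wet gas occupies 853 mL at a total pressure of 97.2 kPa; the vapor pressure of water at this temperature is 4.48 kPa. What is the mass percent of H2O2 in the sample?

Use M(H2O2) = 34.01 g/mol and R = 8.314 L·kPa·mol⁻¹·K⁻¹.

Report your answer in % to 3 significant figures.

P(O2) = 97.2 − 4.48 = 92.72 kPa
n(O2) = PV/RT = (92.72 × 0.8530) / (8.314 × 304.15) = 0.03128 mol
n(H2O2) = (2/1) × 0.03128 = 0.06256 mol
m(H2O2) = 0.06256 × 34.01 = 2.128 g
%H2O2 = 2.128 / 5.24 × 100 = 40.61%

40.6 %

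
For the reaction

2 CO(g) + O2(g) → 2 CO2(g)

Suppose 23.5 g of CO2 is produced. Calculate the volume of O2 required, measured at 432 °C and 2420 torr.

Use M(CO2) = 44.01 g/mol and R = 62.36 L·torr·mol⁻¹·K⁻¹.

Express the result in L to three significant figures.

n(CO2) = 23.50 / 44.01 = 0.5340 mol
n(O2) = (1/2) × 0.5340 = 0.2670 mol
V = nRT/P = 0.2670 × 62.36 × 705.15 / 2420 = 4.852 L

4.85 L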